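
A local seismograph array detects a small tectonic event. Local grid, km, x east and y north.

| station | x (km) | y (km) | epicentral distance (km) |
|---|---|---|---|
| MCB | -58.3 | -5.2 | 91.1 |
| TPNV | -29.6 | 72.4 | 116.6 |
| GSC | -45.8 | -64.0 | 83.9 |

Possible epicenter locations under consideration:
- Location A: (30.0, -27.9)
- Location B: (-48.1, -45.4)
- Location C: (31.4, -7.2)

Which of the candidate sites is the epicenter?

Location A

For each candidate, compare |candidate − station| to the reported distance:
Location A: residuals MCB 0.1, TPNV 0.1, GSC 0.1 → max 0.1 km
Location B: residuals MCB 49.6, TPNV 2.6, GSC 65.2 → max 65.2 km
Location C: residuals MCB 1.4, TPNV 16.3, GSC 11.9 → max 16.3 km
Only Location A has all residuals ≈ 0.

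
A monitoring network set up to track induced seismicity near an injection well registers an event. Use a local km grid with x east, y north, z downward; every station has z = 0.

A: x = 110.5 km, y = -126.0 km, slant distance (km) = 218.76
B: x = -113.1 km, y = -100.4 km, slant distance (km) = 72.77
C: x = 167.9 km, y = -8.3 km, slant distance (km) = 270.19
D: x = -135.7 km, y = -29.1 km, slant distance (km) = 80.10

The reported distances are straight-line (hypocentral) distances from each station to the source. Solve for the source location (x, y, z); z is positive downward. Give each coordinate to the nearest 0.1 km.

x ≈ -90.6 km, y ≈ -61.9 km, depth ≈ 57.5 km

Each station gives a sphere (x−x_i)² + (y−y_i)² + z² = d_i² (stations at z=0).
Subtracting the A sphere from B and C: z² cancels, leaving linear equations in x and y:
-447.2 x + 51.2 y = 37345.98
114.8 x + 235.4 y = -24973.65
Solving: x ≈ -90.598, y ≈ -61.907 km (keep extra digits for the depth step; rounded: -90.6, -61.9).
Then from the A sphere: z² = 218.76² − (x − 110.5)² − (y + 126.0)² with x = -90.598, y = -61.907, so z ≈ 57.512 ≈ 57.5 km.
Check against D (with the unrounded solution): distance 80.11 ≈ 80.10 km. ✓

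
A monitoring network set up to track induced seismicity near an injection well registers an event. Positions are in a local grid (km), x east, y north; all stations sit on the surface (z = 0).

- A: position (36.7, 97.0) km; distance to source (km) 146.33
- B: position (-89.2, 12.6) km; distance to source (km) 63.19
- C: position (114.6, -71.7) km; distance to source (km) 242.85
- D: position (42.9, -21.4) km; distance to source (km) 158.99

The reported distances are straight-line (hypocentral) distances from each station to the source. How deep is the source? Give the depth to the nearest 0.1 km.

depth ≈ 52.8 km

Each station gives a sphere (x−x_i)² + (y−y_i)² + z² = d_i² (stations at z=0).
Subtracting the A sphere from B and C: z² cancels, leaving linear equations in x and y:
-251.8 x − 168.8 y = 14779.00
155.8 x − 337.4 y = -30045.49
Solving: x ≈ -90.405, y ≈ 47.304 km (keep extra digits for the depth step; rounded: -90.4, 47.3).
Then from the A sphere: z² = 146.33² − (x − 36.7)² − (y − 97.0)² with x = -90.405, y = 47.304, so z ≈ 52.793 ≈ 52.8 km.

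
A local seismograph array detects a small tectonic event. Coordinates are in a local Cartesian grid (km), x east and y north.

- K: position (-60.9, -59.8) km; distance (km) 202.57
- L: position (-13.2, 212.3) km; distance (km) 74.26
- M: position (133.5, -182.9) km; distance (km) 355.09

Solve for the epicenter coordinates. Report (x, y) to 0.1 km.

Circle about each station: (x + 60.9)² + (y + 59.8)² = 202.57²; (x + 13.2)² + (y − 212.3)² = 74.26²; (x − 133.5)² + (y + 182.9)² = 355.09².
Subtracting pairs of circle equations eliminates x²+y² and gives linear equations (the radical axes):
95.4 x + 544.2 y = 73480.74
388.8 x − 246.2 y = -41064.49
Solving the 2×2 system: x ≈ -18.1, y ≈ 138.2 km.

(-18.1, 138.2)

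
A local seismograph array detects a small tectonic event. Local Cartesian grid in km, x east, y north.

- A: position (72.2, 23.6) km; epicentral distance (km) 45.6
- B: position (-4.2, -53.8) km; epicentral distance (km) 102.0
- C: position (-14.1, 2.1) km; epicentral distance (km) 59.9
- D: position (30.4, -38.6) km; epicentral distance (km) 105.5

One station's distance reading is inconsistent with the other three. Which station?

D

Solve using three stations at a time. Using A, B, C (subtract circle equations pairwise → linear system) gives (x, y) ≈ (30.5, 42.1).
Distances from that point to each station vs reported:
  A: calculated 45.6 vs reported 45.6 → residual 0.0 km
  B: calculated 102.0 vs reported 102.0 → residual 0.0 km
  C: calculated 59.9 vs reported 59.9 → residual 0.0 km
  D: calculated 80.7 vs reported 105.5 → residual 24.8 km
A, B, C are mutually consistent (residuals ≈ 0); D is off by 24.8 km.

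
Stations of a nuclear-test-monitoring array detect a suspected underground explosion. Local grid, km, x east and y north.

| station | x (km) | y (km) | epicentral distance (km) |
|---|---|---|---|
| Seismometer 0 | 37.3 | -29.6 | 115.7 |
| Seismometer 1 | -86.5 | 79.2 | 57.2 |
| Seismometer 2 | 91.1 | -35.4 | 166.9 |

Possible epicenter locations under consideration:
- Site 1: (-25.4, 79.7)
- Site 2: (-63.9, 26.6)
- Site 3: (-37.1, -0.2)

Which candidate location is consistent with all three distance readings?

Site 2

For each candidate, compare |candidate − station| to the reported distance:
Site 1: residuals Seismometer 0 10.3, Seismometer 1 3.9, Seismometer 2 3.1 → max 10.3 km
Site 2: residuals Seismometer 0 0.1, Seismometer 1 0.0, Seismometer 2 0.0 → max 0.1 km
Site 3: residuals Seismometer 0 35.7, Seismometer 1 36.3, Seismometer 2 34.0 → max 36.3 km
Only Site 2 has all residuals ≈ 0.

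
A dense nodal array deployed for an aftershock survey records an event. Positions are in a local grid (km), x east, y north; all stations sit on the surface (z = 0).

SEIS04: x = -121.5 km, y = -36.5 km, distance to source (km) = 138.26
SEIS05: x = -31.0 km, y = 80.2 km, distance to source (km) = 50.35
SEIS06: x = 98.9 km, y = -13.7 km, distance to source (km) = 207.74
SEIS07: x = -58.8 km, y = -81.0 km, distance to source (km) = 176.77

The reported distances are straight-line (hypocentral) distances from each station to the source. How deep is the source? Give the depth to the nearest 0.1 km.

Each station gives a sphere (x−x_i)² + (y−y_i)² + z² = d_i² (stations at z=0).
Subtracting the SEIS04 sphere from SEIS05 and SEIS06: z² cancels, leaving linear equations in x and y:
181.0 x + 233.4 y = 7879.25
440.8 x + 45.6 y = -30165.68
Solving: x ≈ -78.200, y ≈ 94.402 km (keep extra digits for the depth step; rounded: -78.2, 94.4).
Then from the SEIS04 sphere: z² = 138.26² − (x + 121.5)² − (y + 36.5)² with x = -78.200, y = 94.402, so z ≈ 10.276 ≈ 10.3 km.
Check against SEIS07 (with the unrounded solution): distance 176.77 ≈ 176.77 km. ✓

10.3 km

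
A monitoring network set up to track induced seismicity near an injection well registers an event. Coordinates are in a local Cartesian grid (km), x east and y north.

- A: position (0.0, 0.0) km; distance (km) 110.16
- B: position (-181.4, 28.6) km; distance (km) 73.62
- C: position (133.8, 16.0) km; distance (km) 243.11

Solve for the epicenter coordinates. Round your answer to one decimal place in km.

Circle about each station: x² + y² = 110.16²; (x + 181.4)² + (y − 28.6)² = 73.62²; (x − 133.8)² + (y − 16.0)² = 243.11².
Subtracting pairs of circle equations eliminates x²+y² and gives linear equations (the radical axes):
-362.8 x + 57.2 y = 40439.24
267.6 x + 32.0 y = -28808.81
Solving the 2×2 system: x ≈ -109.3, y ≈ 13.7 km.

(-109.3, 13.7)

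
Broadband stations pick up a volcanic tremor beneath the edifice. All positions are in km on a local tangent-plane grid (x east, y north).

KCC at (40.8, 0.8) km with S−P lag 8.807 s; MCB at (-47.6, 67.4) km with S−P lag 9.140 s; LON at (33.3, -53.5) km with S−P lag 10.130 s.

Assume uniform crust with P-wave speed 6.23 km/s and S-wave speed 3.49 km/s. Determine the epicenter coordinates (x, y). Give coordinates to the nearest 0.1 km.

-29.0 km east, -2.7 km north

Distance from S−P lag: d = Δt · v_P v_S / (v_P − v_S) = Δt · (6.23·3.49)/(6.23−3.49) ≈ 7.9353·Δt.
So d_KCC = 69.89, d_MCB = 72.53, d_LON = 80.38 km.
Circle about each station: (x − 40.8)² + (y − 0.8)² = 69.89²; (x + 47.6)² + (y − 67.4)² = 72.53²; (x − 33.3)² + (y + 53.5)² = 80.38².
Subtracting the KCC equation from the MCB and LON equations removes the quadratic terms:
-176.8 x + 133.2 y = 4767.25
-15.0 x − 108.6 y = 729.53
Solving the 2×2 system: x ≈ -29.0, y ≈ -2.7 km.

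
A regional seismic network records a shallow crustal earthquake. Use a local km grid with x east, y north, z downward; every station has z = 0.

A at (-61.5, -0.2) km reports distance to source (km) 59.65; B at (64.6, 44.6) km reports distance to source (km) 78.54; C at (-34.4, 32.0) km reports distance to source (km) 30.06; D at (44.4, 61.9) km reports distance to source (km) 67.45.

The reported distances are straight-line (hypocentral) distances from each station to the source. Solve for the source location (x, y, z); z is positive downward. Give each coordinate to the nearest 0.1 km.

Each station gives a sphere (x−x_i)² + (y−y_i)² + z² = d_i² (stations at z=0).
Subtracting the A sphere from B and C: z² cancels, leaving linear equations in x and y:
252.2 x + 89.6 y = -230.38
54.2 x + 64.4 y = 1079.59
Solving: x ≈ -9.799, y ≈ 25.011 km (keep extra digits for the depth step; rounded: -9.8, 25.0).
Then from the A sphere: z² = 59.65² − (x + 61.5)² − (y + 0.2)² with x = -9.799, y = 25.011, so z ≈ 15.797 ≈ 15.8 km.

(-9.8, 25.0, 15.8)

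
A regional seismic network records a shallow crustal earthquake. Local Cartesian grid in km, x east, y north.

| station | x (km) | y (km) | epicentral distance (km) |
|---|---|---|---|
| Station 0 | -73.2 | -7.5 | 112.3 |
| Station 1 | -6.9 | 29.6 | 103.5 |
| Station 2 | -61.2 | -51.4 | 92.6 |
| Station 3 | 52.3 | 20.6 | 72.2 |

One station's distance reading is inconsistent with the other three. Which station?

Solve using three stations at a time. Using Station 0, Station 2, Station 3 (subtract circle equations pairwise → linear system) gives (x, y) ≈ (31.3, -48.5).
Distances from that point to each station vs reported:
  Station 0: calculated 112.3 vs reported 112.3 → residual 0.0 km
  Station 1: calculated 87.0 vs reported 103.5 → residual 16.5 km
  Station 2: calculated 92.6 vs reported 92.6 → residual 0.0 km
  Station 3: calculated 72.2 vs reported 72.2 → residual 0.0 km
Station 0, Station 2, Station 3 are mutually consistent (residuals ≈ 0); Station 1 is off by 16.5 km.

Station 1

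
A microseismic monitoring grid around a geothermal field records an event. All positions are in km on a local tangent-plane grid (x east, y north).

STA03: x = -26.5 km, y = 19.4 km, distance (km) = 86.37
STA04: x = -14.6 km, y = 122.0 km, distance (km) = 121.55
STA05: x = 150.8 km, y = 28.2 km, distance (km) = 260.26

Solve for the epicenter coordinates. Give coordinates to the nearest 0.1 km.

Circle about each station: (x + 26.5)² + (y − 19.4)² = 86.37²; (x + 14.6)² + (y − 122.0)² = 121.55²; (x − 150.8)² + (y − 28.2)² = 260.26².
Subtracting pairs of circle equations eliminates x²+y² and gives linear equations (the radical axes):
23.8 x + 205.2 y = 6703.92
354.6 x + 17.6 y = -37818.22
Solving the 2×2 system: x ≈ -108.9, y ≈ 45.3 km.

(-108.9, 45.3)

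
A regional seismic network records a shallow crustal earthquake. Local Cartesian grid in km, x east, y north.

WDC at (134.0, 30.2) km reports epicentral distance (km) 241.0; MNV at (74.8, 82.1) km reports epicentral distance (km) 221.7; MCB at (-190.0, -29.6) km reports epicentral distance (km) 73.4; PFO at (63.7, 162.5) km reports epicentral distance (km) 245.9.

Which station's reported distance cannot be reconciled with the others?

WDC

Solve using three stations at a time. Using MNV, MCB, PFO (subtract circle equations pairwise → linear system) gives (x, y) ≈ (-138.9, 23.2).
Distances from that point to each station vs reported:
  WDC: calculated 273.0 vs reported 241.0 → residual 32.0 km
  MNV: calculated 221.7 vs reported 221.7 → residual 0.0 km
  MCB: calculated 73.4 vs reported 73.4 → residual 0.0 km
  PFO: calculated 245.9 vs reported 245.9 → residual 0.0 km
MNV, MCB, PFO are mutually consistent (residuals ≈ 0); WDC is off by 32.0 km.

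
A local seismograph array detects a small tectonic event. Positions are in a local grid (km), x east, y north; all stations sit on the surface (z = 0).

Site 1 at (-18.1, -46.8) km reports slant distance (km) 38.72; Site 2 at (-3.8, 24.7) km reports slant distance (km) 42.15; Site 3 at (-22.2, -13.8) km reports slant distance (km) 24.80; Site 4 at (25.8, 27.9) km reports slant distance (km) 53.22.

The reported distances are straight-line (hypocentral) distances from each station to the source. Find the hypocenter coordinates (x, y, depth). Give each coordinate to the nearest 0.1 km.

Each station gives a sphere (x−x_i)² + (y−y_i)² + z² = d_i² (stations at z=0).
Subtracting the Site 1 sphere from Site 2 and Site 3: z² cancels, leaving linear equations in x and y:
28.6 x + 143.0 y = -2170.70
-8.2 x + 66.0 y = -950.37
Solving: x ≈ -2.406, y ≈ -14.699 km (keep extra digits for the depth step; rounded: -2.4, -14.7).
Then from the Site 1 sphere: z² = 38.72² − (x + 18.1)² − (y + 46.8)² with x = -2.406, y = -14.699, so z ≈ 14.915 ≈ 14.9 km.
Check against Site 4 (with the unrounded solution): distance 53.22 ≈ 53.22 km. ✓

(-2.4, -14.7, 14.9)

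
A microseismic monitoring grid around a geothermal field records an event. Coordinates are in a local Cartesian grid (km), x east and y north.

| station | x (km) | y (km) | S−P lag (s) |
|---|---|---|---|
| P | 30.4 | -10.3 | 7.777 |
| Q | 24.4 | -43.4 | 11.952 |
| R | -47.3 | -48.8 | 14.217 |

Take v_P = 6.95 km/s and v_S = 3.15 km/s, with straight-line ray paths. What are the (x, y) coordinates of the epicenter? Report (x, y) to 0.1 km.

-2.7 km east, 19.9 km north

Distance from S−P lag: d = Δt · v_P v_S / (v_P − v_S) = Δt · (6.95·3.15)/(6.95−3.15) ≈ 5.7612·Δt.
So d_P = 44.80, d_Q = 68.86, d_R = 81.91 km.
Circle about each station: (x − 30.4)² + (y + 10.3)² = 44.80²; (x − 24.4)² + (y + 43.4)² = 68.86²; (x + 47.3)² + (y + 48.8)² = 81.91².
Subtracting the P equation from the Q and R equations removes the quadratic terms:
-12.0 x − 66.2 y = -1285.99
-155.4 x − 77.0 y = -1113.73
Solving the 2×2 system: x ≈ -2.7, y ≈ 19.9 km.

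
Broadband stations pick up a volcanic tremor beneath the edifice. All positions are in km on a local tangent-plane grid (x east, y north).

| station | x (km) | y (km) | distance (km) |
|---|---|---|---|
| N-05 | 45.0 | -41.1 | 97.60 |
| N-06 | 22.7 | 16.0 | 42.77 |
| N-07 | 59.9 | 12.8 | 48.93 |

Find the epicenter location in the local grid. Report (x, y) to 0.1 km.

Circle about each station: (x − 45.0)² + (y + 41.1)² = 97.60²; (x − 22.7)² + (y − 16.0)² = 42.77²; (x − 59.9)² + (y − 12.8)² = 48.93².
Subtracting the N-05 equation from the N-06 and N-07 equations removes the quadratic terms:
-44.6 x + 114.2 y = 4753.57
29.8 x + 107.8 y = 7169.26
Solving the 2×2 system: x ≈ 37.3, y ≈ 56.2 km.

37.3 km east, 56.2 km north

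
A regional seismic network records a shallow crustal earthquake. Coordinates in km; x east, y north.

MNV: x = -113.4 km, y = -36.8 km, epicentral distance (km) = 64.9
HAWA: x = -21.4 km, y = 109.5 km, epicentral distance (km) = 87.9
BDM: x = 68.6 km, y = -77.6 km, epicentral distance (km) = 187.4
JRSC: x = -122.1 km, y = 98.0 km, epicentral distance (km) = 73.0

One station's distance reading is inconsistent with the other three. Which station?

MNV

Solve using three stations at a time. Using HAWA, BDM, JRSC (subtract circle equations pairwise → linear system) gives (x, y) ≈ (-76.5, 41.0).
Distances from that point to each station vs reported:
  MNV: calculated 86.1 vs reported 64.9 → residual 21.2 km
  HAWA: calculated 87.9 vs reported 87.9 → residual 0.0 km
  BDM: calculated 187.4 vs reported 187.4 → residual 0.0 km
  JRSC: calculated 73.0 vs reported 73.0 → residual 0.0 km
HAWA, BDM, JRSC are mutually consistent (residuals ≈ 0); MNV is off by 21.2 km.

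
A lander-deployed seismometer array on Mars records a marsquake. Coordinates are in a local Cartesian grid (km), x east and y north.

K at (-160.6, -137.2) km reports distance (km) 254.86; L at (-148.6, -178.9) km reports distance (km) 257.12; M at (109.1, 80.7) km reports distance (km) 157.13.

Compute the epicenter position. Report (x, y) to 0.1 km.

86.5 km east, -74.8 km north

Circle about each station: (x + 160.6)² + (y + 137.2)² = 254.86²; (x + 148.6)² + (y + 178.9)² = 257.12²; (x − 109.1)² + (y − 80.7)² = 157.13².
Subtracting pairs of circle equations eliminates x²+y² and gives linear equations (the radical axes):
24.0 x − 83.4 y = 8313.90
539.4 x + 435.8 y = 14062.88
Solving the 2×2 system: x ≈ 86.5, y ≈ -74.8 km.
Check against K (with the unrounded x, y): √((x + 160.6)²+(y + 137.2)²) = 254.86 ≈ 254.86 km. ✓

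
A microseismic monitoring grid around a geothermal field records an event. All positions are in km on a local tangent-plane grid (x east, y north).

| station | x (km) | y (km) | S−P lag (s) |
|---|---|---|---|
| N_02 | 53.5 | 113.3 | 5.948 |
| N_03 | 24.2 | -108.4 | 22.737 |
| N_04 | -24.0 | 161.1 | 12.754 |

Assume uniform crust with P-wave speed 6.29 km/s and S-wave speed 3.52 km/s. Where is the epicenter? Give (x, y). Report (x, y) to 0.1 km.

x ≈ 27.8 km, y ≈ 73.3 km

Distance from S−P lag: d = Δt · v_P v_S / (v_P − v_S) = Δt · (6.29·3.52)/(6.29−3.52) ≈ 7.9931·Δt.
So d_N_02 = 47.54, d_N_03 = 181.74, d_N_04 = 101.94 km.
Circle about each station: (x − 53.5)² + (y − 113.3)² = 47.54²; (x − 24.2)² + (y + 108.4)² = 181.74²; (x + 24.0)² + (y − 161.1)² = 101.94².
Subtracting pairs of circle equations eliminates x²+y² and gives linear equations (the radical axes):
-58.6 x − 443.4 y = -34132.32
-155.0 x + 95.6 y = 2698.36
Solving the 2×2 system: x ≈ 27.8, y ≈ 73.3 km.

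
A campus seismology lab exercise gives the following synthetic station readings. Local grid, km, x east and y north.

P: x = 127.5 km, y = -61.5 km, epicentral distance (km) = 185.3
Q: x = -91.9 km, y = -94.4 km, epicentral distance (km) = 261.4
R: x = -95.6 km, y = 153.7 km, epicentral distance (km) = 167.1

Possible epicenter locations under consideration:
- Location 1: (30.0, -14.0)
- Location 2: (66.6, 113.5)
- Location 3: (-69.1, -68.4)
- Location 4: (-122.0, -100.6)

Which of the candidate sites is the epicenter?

Location 2

For each candidate, compare |candidate − station| to the reported distance:
Location 1: residuals P 76.8, Q 115.4, R 42.4 → max 115.4 km
Location 2: residuals P 0.0, Q 0.0, R 0.0 → max 0.0 km
Location 3: residuals P 11.4, Q 226.8, R 56.6 → max 226.8 km
Location 4: residuals P 67.2, Q 230.7, R 88.6 → max 230.7 km
Only Location 2 has all residuals ≈ 0.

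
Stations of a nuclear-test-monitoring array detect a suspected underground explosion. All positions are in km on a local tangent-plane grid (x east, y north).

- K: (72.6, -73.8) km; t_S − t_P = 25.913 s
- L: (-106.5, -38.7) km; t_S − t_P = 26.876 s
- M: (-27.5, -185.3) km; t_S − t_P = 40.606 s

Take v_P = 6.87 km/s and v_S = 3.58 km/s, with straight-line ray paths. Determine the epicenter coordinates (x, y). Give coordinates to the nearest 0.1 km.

Distance from S−P lag: d = Δt · v_P v_S / (v_P − v_S) = Δt · (6.87·3.58)/(6.87−3.58) ≈ 7.4756·Δt.
So d_K = 193.71, d_L = 200.91, d_M = 303.55 km.
Circle about each station: (x − 72.6)² + (y + 73.8)² = 193.71²; (x + 106.5)² + (y + 38.7)² = 200.91²; (x + 27.5)² + (y + 185.3)² = 303.55².
Subtracting the K equation from the L and M equations removes the quadratic terms:
-358.2 x + 70.2 y = -718.52
-200.2 x − 223.0 y = -30243.90
Solving the 2×2 system: x ≈ 24.3, y ≈ 113.8 km.

(24.3, 113.8)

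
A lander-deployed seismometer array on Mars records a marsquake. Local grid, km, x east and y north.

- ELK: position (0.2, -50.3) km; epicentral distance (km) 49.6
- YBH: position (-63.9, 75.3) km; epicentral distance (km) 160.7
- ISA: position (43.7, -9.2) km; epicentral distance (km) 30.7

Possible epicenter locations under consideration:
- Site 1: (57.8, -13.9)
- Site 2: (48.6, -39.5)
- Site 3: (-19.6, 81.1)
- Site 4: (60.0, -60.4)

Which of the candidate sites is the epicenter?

Site 2

For each candidate, compare |candidate − station| to the reported distance:
Site 1: residuals ELK 18.5, YBH 9.8, ISA 15.8 → max 18.5 km
Site 2: residuals ELK 0.0, YBH 0.0, ISA 0.0 → max 0.0 km
Site 3: residuals ELK 83.3, YBH 116.0, ISA 79.6 → max 116.0 km
Site 4: residuals ELK 11.0, YBH 23.1, ISA 23.0 → max 23.1 km
Only Site 2 has all residuals ≈ 0.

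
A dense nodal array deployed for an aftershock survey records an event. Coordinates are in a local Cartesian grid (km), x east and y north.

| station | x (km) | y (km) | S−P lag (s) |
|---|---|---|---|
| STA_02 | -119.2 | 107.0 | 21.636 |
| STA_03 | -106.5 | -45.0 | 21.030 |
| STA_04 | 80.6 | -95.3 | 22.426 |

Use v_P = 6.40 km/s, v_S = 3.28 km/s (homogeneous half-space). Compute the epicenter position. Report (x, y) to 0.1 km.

x ≈ 8.6 km, y ≈ 37.3 km

Distance from S−P lag: d = Δt · v_P v_S / (v_P − v_S) = Δt · (6.40·3.28)/(6.40−3.28) ≈ 6.7282·Δt.
So d_STA_02 = 145.57, d_STA_03 = 141.49, d_STA_04 = 150.89 km.
Circle about each station: (x + 119.2)² + (y − 107.0)² = 145.57²; (x + 106.5)² + (y + 45.0)² = 141.49²; (x − 80.6)² + (y + 95.3)² = 150.89².
Subtracting the STA_02 equation from the STA_03 and STA_04 equations removes the quadratic terms:
25.4 x − 304.0 y = -11119.19
399.6 x − 404.6 y = -11656.36
Solving the 2×2 system: x ≈ 8.6, y ≈ 37.3 km.
Check against STA_02 (with the unrounded x, y): √((x + 119.2)²+(y − 107.0)²) = 145.57 ≈ 145.57 km. ✓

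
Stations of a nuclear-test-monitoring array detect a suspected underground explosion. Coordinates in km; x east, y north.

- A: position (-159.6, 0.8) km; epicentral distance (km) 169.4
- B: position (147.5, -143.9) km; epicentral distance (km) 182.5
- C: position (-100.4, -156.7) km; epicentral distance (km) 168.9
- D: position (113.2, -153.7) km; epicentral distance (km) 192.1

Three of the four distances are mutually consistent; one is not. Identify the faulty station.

Solve using three stations at a time. Using A, B, C (subtract circle equations pairwise → linear system) gives (x, y) ≈ (7.5, -26.8).
Distances from that point to each station vs reported:
  A: calculated 169.4 vs reported 169.4 → residual 0.0 km
  B: calculated 182.5 vs reported 182.5 → residual 0.0 km
  C: calculated 168.9 vs reported 168.9 → residual 0.0 km
  D: calculated 165.1 vs reported 192.1 → residual 27.0 km
A, B, C are mutually consistent (residuals ≈ 0); D is off by 27.0 km.

D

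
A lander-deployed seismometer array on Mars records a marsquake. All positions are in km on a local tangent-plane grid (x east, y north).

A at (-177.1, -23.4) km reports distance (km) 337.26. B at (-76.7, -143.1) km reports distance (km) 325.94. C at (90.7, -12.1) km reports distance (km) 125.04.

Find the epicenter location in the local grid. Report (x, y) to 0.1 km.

Circle about each station: (x + 177.1)² + (y + 23.4)² = 337.26²; (x + 76.7)² + (y + 143.1)² = 325.94²; (x − 90.7)² + (y + 12.1)² = 125.04².
Subtracting pairs of circle equations eliminates x²+y² and gives linear equations (the radical axes):
200.8 x − 239.4 y = 1955.95
535.6 x + 22.6 y = 74570.24
Solving the 2×2 system: x ≈ 134.8, y ≈ 104.9 km.

(134.8, 104.9)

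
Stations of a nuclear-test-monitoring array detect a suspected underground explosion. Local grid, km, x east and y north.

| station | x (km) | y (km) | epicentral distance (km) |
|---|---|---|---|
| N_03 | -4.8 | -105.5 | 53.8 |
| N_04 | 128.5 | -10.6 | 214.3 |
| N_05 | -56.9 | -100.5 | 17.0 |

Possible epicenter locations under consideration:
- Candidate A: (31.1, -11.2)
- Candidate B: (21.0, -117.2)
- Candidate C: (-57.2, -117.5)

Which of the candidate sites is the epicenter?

For each candidate, compare |candidate − station| to the reported distance:
Candidate A: residuals N_03 47.1, N_04 116.9, N_05 108.4 → max 116.9 km
Candidate B: residuals N_03 25.5, N_04 62.9, N_05 62.7 → max 62.9 km
Candidate C: residuals N_03 0.0, N_04 0.0, N_05 0.0 → max 0.0 km
Only Candidate C has all residuals ≈ 0.

Candidate C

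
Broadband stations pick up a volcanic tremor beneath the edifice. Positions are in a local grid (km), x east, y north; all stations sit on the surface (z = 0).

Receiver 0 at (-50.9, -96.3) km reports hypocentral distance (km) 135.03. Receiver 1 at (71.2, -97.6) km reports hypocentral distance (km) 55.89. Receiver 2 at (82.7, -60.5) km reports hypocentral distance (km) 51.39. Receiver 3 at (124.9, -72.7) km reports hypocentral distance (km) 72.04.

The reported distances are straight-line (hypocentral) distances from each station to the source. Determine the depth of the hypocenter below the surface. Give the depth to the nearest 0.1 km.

depth ≈ 49.2 km

Each station gives a sphere (x−x_i)² + (y−y_i)² + z² = d_i² (stations at z=0).
Subtracting the Receiver 0 sphere from Receiver 1 and Receiver 2: z² cancels, leaving linear equations in x and y:
244.2 x − 2.6 y = 17840.11
267.2 x + 71.6 y = 14227.21
Solving: x ≈ 72.298, y ≈ -71.102 km (keep extra digits for the depth step; rounded: 72.3, -71.1).
Then from the Receiver 0 sphere: z² = 135.03² − (x + 50.9)² − (y + 96.3)² with x = 72.298, y = -71.102, so z ≈ 49.198 ≈ 49.2 km.
Check against Receiver 3 (with the unrounded solution): distance 72.04 ≈ 72.04 km. ✓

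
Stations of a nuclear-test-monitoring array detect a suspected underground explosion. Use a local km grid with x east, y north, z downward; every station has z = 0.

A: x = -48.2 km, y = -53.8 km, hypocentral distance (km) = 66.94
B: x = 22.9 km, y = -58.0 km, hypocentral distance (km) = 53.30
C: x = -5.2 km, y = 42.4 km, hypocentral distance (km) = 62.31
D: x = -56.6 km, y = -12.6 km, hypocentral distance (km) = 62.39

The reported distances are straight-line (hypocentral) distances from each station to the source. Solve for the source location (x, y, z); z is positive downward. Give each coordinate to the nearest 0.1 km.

Each station gives a sphere (x−x_i)² + (y−y_i)² + z² = d_i² (stations at z=0).
Subtracting the A sphere from B and C: z² cancels, leaving linear equations in x and y:
142.2 x − 8.4 y = 310.80
86.0 x + 192.4 y = -2794.45
Solving: x ≈ 1.294, y ≈ -15.102 km (keep extra digits for the depth step; rounded: 1.3, -15.1).
Then from the A sphere: z² = 66.94² − (x + 48.2)² − (y + 53.8)² with x = 1.294, y = -15.102, so z ≈ 23.104 ≈ 23.1 km.

x ≈ 1.3 km, y ≈ -15.1 km, depth ≈ 23.1 km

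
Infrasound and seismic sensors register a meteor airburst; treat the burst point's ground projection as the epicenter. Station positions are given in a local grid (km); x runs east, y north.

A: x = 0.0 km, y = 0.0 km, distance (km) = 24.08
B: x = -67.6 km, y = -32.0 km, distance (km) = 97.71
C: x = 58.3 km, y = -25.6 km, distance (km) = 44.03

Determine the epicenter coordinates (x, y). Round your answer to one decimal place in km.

Circle about each station: x² + y² = 24.08²; (x + 67.6)² + (y + 32.0)² = 97.71²; (x − 58.3)² + (y + 25.6)² = 44.03².
Subtracting pairs of circle equations eliminates x²+y² and gives linear equations (the radical axes):
-135.2 x − 64.0 y = -3373.64
116.6 x − 51.2 y = 2695.46
Solving the 2×2 system: x ≈ 24.0, y ≈ 2.0 km.

24.0 km east, 2.0 km north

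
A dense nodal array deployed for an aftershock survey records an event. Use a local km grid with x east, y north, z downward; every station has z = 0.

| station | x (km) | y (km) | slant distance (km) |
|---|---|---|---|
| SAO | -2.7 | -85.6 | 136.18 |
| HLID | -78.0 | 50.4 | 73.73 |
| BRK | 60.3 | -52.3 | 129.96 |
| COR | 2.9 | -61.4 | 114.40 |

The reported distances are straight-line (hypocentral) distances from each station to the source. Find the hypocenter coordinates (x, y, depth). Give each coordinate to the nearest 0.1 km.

x ≈ -17.4 km, y ≈ 43.3 km, depth ≈ 41.4 km

Each station gives a sphere (x−x_i)² + (y−y_i)² + z² = d_i² (stations at z=0).
Subtracting the SAO sphere from HLID and BRK: z² cancels, leaving linear equations in x and y:
-150.6 x + 272.0 y = 14398.39
126.0 x + 66.6 y = 692.12
Solving: x ≈ -17.396, y ≈ 43.304 km (keep extra digits for the depth step; rounded: -17.4, 43.3).
Then from the SAO sphere: z² = 136.18² − (x + 2.7)² − (y + 85.6)² with x = -17.396, y = 43.304, so z ≈ 41.386 ≈ 41.4 km.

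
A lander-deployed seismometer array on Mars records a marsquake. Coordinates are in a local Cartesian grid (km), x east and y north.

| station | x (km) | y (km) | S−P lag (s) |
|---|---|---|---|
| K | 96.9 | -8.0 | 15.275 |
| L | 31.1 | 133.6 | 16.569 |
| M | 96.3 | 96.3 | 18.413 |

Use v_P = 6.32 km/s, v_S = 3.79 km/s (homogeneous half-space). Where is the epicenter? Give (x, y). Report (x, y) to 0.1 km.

Distance from S−P lag: d = Δt · v_P v_S / (v_P − v_S) = Δt · (6.32·3.79)/(6.32−3.79) ≈ 9.4675·Δt.
So d_K = 144.62, d_L = 156.87, d_M = 174.33 km.
Circle about each station: (x − 96.9)² + (y + 8.0)² = 144.62²; (x − 31.1)² + (y − 133.6)² = 156.87²; (x − 96.3)² + (y − 96.3)² = 174.33².
Subtracting pairs of circle equations eliminates x²+y² and gives linear equations (the radical axes):
-131.6 x + 283.2 y = 5669.31
-1.2 x + 208.6 y = -382.23
Solving the 2×2 system: x ≈ -47.6, y ≈ -2.1 km.
Check against K (with the unrounded x, y): √((x − 96.9)²+(y + 8.0)²) = 144.63 ≈ 144.62 km. ✓

(-47.6, -2.1)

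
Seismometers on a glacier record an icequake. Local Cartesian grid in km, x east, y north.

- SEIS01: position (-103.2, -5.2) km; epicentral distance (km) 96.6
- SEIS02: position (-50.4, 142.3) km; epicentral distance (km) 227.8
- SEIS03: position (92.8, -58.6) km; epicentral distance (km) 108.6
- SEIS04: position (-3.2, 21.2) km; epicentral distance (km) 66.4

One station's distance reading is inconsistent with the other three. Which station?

Solve using three stations at a time. Using SEIS01, SEIS03, SEIS04 (subtract circle equations pairwise → linear system) gives (x, y) ≈ (-14.8, -44.2).
Distances from that point to each station vs reported:
  SEIS01: calculated 96.6 vs reported 96.6 → residual 0.0 km
  SEIS02: calculated 189.8 vs reported 227.8 → residual 38.0 km
  SEIS03: calculated 108.6 vs reported 108.6 → residual 0.0 km
  SEIS04: calculated 66.4 vs reported 66.4 → residual 0.0 km
SEIS01, SEIS03, SEIS04 are mutually consistent (residuals ≈ 0); SEIS02 is off by 38.0 km.

SEIS02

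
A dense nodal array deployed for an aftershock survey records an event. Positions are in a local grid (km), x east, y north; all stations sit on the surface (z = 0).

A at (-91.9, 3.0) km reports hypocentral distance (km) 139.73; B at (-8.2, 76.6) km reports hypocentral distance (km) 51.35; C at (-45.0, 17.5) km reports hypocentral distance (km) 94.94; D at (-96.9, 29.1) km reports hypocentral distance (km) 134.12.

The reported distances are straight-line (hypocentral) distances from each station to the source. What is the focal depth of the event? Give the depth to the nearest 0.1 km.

37.8 km

Each station gives a sphere (x−x_i)² + (y−y_i)² + z² = d_i² (stations at z=0).
Subtracting the A sphere from B and C: z² cancels, leaving linear equations in x and y:
167.4 x + 147.2 y = 14367.84
93.8 x + 29.0 y = 4387.51
Solving: x ≈ 25.598, y ≈ 68.497 km (keep extra digits for the depth step; rounded: 25.6, 68.5).
Then from the A sphere: z² = 139.73² − (x + 91.9)² − (y − 3.0)² with x = 25.598, y = 68.497, so z ≈ 37.800 ≈ 37.8 km.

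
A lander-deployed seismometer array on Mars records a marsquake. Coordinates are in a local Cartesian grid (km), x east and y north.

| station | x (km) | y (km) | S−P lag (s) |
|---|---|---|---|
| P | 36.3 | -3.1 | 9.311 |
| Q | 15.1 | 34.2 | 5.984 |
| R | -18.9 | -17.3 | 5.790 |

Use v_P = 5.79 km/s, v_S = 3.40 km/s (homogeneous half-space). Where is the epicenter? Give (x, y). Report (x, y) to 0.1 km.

Distance from S−P lag: d = Δt · v_P v_S / (v_P − v_S) = Δt · (5.79·3.40)/(5.79−3.40) ≈ 8.2368·Δt.
So d_P = 76.69, d_Q = 49.29, d_R = 47.69 km.
Circle about each station: (x − 36.3)² + (y + 3.1)² = 76.69²; (x − 15.1)² + (y − 34.2)² = 49.29²; (x + 18.9)² + (y + 17.3)² = 47.69².
Subtracting pairs of circle equations eliminates x²+y² and gives linear equations (the radical axes):
-42.4 x + 74.6 y = 3522.20
-110.4 x − 28.4 y = 2936.22
Solving the 2×2 system: x ≈ -33.8, y ≈ 28.0 km.
Check against P (with the unrounded x, y): √((x − 36.3)²+(y + 3.1)²) = 76.69 ≈ 76.69 km. ✓

x ≈ -33.8 km, y ≈ 28.0 km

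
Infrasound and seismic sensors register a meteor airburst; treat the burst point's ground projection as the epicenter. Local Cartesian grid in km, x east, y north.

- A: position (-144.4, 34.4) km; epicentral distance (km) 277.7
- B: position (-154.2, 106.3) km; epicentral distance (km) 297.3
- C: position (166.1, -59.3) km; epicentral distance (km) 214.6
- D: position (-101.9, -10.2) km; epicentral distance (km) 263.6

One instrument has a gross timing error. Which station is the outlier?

Solve using three stations at a time. Using A, C, D (subtract circle equations pairwise → linear system) gives (x, y) ≈ (109.3, 148.0).
Distances from that point to each station vs reported:
  A: calculated 278.0 vs reported 277.7 → residual 0.3 km
  B: calculated 266.8 vs reported 297.3 → residual 30.5 km
  C: calculated 215.0 vs reported 214.6 → residual 0.4 km
  D: calculated 263.9 vs reported 263.6 → residual 0.3 km
A, C, D are mutually consistent (residuals ≈ 0); B is off by 30.5 km.

B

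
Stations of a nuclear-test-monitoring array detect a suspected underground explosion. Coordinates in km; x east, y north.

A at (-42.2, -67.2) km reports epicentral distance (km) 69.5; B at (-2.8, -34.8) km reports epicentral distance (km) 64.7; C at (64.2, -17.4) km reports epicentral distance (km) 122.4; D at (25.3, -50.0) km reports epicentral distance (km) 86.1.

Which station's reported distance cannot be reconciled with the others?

D

Solve using three stations at a time. Using A, B, C (subtract circle equations pairwise → linear system) gives (x, y) ≈ (-56.8, 0.7).
Distances from that point to each station vs reported:
  A: calculated 69.4 vs reported 69.5 → residual 0.1 km
  B: calculated 64.6 vs reported 64.7 → residual 0.1 km
  C: calculated 122.4 vs reported 122.4 → residual 0.0 km
  D: calculated 96.5 vs reported 86.1 → residual 10.4 km
A, B, C are mutually consistent (residuals ≈ 0); D is off by 10.4 km.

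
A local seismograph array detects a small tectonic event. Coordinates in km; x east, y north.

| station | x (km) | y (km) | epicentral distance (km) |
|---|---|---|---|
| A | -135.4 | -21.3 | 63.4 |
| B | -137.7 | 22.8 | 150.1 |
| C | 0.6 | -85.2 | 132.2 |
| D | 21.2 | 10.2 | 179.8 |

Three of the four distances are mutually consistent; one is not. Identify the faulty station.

B

Solve using three stations at a time. Using A, C, D (subtract circle equations pairwise → linear system) gives (x, y) ≈ (-131.6, -84.6).
Distances from that point to each station vs reported:
  A: calculated 63.4 vs reported 63.4 → residual 0.0 km
  B: calculated 107.5 vs reported 150.1 → residual 42.6 km
  C: calculated 132.2 vs reported 132.2 → residual 0.0 km
  D: calculated 179.8 vs reported 179.8 → residual 0.0 km
A, C, D are mutually consistent (residuals ≈ 0); B is off by 42.6 km.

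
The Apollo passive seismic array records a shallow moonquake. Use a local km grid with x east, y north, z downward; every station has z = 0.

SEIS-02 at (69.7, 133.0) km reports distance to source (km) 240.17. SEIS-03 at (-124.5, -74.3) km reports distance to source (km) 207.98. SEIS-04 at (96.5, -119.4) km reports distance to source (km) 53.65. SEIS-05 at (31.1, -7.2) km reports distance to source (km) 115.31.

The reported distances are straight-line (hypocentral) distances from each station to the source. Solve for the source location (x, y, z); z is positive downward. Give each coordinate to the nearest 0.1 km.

x ≈ 76.2 km, y ≈ -102.5 km, depth ≈ 46.7 km

Each station gives a sphere (x−x_i)² + (y−y_i)² + z² = d_i² (stations at z=0).
Subtracting the SEIS-02 sphere from SEIS-03 and SEIS-04: z² cancels, leaving linear equations in x and y:
-388.4 x − 414.6 y = 12899.60
53.6 x − 504.8 y = 55824.83
Solving: x ≈ 76.199, y ≈ -102.497 km (keep extra digits for the depth step; rounded: 76.2, -102.5).
Then from the SEIS-02 sphere: z² = 240.17² − (x − 69.7)² − (y − 133.0)² with x = 76.199, y = -102.497, so z ≈ 46.696 ≈ 46.7 km.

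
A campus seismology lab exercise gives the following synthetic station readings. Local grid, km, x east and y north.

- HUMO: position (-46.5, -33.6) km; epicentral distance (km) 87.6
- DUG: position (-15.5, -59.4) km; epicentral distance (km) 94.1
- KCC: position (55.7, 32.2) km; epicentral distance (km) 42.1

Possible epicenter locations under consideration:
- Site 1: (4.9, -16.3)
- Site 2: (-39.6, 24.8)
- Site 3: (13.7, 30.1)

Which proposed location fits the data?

Site 3

For each candidate, compare |candidate − station| to the reported distance:
Site 1: residuals HUMO 33.4, DUG 46.4, KCC 28.1 → max 46.4 km
Site 2: residuals HUMO 28.8, DUG 6.5, KCC 53.5 → max 53.5 km
Site 3: residuals HUMO 0.0, DUG 0.0, KCC 0.0 → max 0.0 km
Only Site 3 has all residuals ≈ 0.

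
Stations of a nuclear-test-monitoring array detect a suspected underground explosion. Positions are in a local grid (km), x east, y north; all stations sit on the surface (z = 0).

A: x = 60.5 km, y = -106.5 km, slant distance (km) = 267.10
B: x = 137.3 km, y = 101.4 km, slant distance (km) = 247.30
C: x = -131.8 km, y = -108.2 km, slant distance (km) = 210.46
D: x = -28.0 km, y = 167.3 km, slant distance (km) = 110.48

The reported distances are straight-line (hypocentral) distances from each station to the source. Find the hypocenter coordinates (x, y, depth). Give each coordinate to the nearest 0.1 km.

x ≈ -107.8 km, y ≈ 98.3 km, depth ≈ 32.8 km

Each station gives a sphere (x−x_i)² + (y−y_i)² + z² = d_i² (stations at z=0).
Subtracting the A sphere from B and C: z² cancels, leaving linear equations in x and y:
153.6 x + 415.8 y = 24315.87
-384.6 x − 3.4 y = 41124.98
Solving: x ≈ -107.798, y ≈ 98.301 km (keep extra digits for the depth step; rounded: -107.8, 98.3).
Then from the A sphere: z² = 267.10² − (x − 60.5)² − (y + 106.5)² with x = -107.798, y = 98.301, so z ≈ 32.783 ≈ 32.8 km.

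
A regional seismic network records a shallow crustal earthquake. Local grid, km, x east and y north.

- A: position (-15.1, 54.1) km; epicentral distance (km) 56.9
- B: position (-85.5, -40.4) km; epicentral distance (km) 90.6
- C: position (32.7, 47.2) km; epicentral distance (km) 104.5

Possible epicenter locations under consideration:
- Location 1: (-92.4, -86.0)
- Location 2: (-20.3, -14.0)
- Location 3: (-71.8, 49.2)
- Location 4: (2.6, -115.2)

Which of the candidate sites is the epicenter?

For each candidate, compare |candidate − station| to the reported distance:
Location 1: residuals A 103.1, B 44.5, C 78.2 → max 103.1 km
Location 2: residuals A 11.4, B 20.3, C 23.5 → max 23.5 km
Location 3: residuals A 0.0, B 0.0, C 0.0 → max 0.0 km
Location 4: residuals A 113.3, B 25.0, C 60.7 → max 113.3 km
Only Location 3 has all residuals ≈ 0.

Location 3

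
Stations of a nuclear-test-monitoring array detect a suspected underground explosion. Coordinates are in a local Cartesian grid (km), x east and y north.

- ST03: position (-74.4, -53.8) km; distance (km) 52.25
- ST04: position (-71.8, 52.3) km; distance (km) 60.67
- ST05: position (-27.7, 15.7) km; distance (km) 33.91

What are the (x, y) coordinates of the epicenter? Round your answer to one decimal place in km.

Circle about each station: (x + 74.4)² + (y + 53.8)² = 52.25²; (x + 71.8)² + (y − 52.3)² = 60.67²; (x + 27.7)² + (y − 15.7)² = 33.91².
Subtracting pairs of circle equations eliminates x²+y² and gives linear equations (the radical axes):
5.2 x + 212.2 y = -1490.06
93.4 x + 139.0 y = -5835.85
Solving the 2×2 system: x ≈ -54.0, y ≈ -5.7 km.

-54.0 km east, -5.7 km north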